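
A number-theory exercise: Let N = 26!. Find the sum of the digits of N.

26! = 403291461126605635584000000
Sum of its 27 digits: 81.

81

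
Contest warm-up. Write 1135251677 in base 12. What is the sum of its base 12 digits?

43

1135251677 in base 12 is 27823A425.
Digit sum: 2+7+8+2+3+10+4+2+5 = 43.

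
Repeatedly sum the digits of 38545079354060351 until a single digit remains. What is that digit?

5

3+8+5+4+5+0+7+9+3+5+4+0+6+0+3+5+1 = 68
6+8 = 14
1+4 = 5
(Equivalently, 38545079354060351 mod 9 = 5.)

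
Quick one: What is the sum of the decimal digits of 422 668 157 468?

59

4+2+2+6+6+8+1+5+7+4+6+8 = 59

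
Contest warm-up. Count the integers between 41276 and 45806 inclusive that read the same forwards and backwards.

The integers in [41276, 45806] that read the same forwards and backwards: 41314, 41414, 41514, 41614, 41714, 41814, …, 45654, 45754.
45 qualify.

45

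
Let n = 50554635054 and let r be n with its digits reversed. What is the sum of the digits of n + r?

57

Reversal of 50554635054 is 45053645505; 50554635054 + 45053645505 = 95608280559.
Digit sum of 95608280559: 9+5+6+0+8+2+8+0+5+5+9 = 57.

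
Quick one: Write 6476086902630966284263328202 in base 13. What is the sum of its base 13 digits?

6476086902630966284263328202 in base 13 is BC14186A7677B900B98023A16.
Digit sum: 11+12+1+4+1+8+6+10+7+6+7+7+11+9+0+0+11+9+8+0+2+3+10+1+6 = 150.

150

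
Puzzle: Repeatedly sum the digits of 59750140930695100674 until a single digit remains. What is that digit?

9

5+9+7+5+0+1+4+0+9+3+0+6+9+5+1+0+0+6+7+4 = 81
8+1 = 9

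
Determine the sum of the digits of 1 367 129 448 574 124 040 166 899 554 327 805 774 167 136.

192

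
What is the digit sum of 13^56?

268

13^56 = 240340925483865739231684226863347488692170121179138216604681441
Sum of its 63 digits: 268.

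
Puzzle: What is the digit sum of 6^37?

135

6^37 = 61886548790943213277031694336
Sum of its 29 digits: 135.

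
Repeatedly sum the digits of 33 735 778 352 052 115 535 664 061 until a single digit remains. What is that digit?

3+3+7+3+5+7+7+8+3+5+2+0+5+2+1+1+5+5+3+5+6+6+4+0+6+1 = 103
1+0+3 = 4
(Equivalently, 33 735 778 352 052 115 535 664 061 mod 9 = 4.)

4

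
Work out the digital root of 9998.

9+9+9+8 = 35
3+5 = 8

8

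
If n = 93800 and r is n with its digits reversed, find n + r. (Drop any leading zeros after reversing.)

Reverse of 93800 is 839.
93800 + 839 = 94639

94639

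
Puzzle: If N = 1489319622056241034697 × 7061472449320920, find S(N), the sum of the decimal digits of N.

165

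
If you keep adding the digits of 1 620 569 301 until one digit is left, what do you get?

6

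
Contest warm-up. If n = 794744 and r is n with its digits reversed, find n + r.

1242241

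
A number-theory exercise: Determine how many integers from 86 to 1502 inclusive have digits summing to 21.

34

The integers in [86, 1502] that have digits summing to 21: 399, 489, 498, 579, 588, 597, …, 1488, 1497.
34 qualify.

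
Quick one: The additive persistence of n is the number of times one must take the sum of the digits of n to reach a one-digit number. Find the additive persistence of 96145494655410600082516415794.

96145494655410600082516415794 → 121 → 4 (2 steps)

2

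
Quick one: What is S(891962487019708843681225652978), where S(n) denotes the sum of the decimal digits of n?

155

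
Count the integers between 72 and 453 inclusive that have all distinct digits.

277

The integers in [72, 453] that have all distinct digits: 72, 73, 74, 75, 76, 78, …, 452, 453.
277 qualify.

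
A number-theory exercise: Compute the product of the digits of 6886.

6×8×8×6 = 2304

2304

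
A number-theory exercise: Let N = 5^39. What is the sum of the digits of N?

5^39 = 1818989403545856475830078125
Sum of its 28 digits: 134.

134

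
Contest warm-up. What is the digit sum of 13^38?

178

13^38 = 2137210935411428674141543654682486133398329
Sum of its 43 digits: 178.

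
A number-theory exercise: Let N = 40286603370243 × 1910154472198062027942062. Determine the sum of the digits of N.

186

40286603370243 × 1910154472198062027942062 = 76953635597339184539103838206738861066
Sum of its 38 digits: 186.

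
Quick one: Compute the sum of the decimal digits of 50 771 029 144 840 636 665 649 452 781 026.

138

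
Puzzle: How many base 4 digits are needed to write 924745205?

924745205 in base 4 is 313013213313311, which has 15 digits.

15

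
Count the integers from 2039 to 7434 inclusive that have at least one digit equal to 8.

The integers in [2039, 7434] that have at least one digit equal to 8: 2048, 2058, 2068, 2078, 2080, 2081, …, 7418, 7428.
1430 qualify.

1430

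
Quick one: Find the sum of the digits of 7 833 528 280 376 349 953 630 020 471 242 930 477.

156

7+8+3+3+5+2+8+2+8+0+3+7+6+3+4+9+9+5+3+6+3+0+0+2+0+4+7+1+2+4+2+9+3+0+4+7+7 = 156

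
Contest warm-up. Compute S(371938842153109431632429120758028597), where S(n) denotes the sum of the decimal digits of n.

152

3+7+1+9+3+8+8+4+2+1+5+3+1+0+9+4+3+1+6+3+2+4+2+9+1+2+0+7+5+8+0+2+8+5+9+7 = 152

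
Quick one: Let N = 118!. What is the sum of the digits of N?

756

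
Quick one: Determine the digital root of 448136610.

6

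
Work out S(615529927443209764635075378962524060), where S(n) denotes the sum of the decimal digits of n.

163

6+1+5+5+2+9+9+2+7+4+4+3+2+0+9+7+6+4+6+3+5+0+7+5+3+7+8+9+6+2+5+2+4+0+6+0 = 163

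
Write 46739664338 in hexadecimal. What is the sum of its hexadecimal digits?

83

46739664338 in base 16 is AE1E6ADD2.
Digit sum: 10+14+1+14+6+10+13+13+2 = 83.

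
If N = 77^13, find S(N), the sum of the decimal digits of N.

122

77^13 = 3344871416191195940889917
Sum of its 25 digits: 122.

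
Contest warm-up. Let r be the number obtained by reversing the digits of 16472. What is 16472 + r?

43933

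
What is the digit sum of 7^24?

73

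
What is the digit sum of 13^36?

13^36 = 12646218552730347184269489080961456410641
Sum of its 41 digits: 172.

172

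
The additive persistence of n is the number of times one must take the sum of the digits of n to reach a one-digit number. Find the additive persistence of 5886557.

2

5886557 → 44 → 8 (2 steps)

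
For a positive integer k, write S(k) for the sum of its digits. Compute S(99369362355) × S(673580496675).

S(99369362355) = 9+9+3+6+9+3+6+2+3+5+5 = 60.
S(673580496675) = 6+7+3+5+8+0+4+9+6+6+7+5 = 66.
60 · 66 = 3960.

3960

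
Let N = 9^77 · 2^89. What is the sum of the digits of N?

9^77 · 2^89 = 18549954167830698380448238551503672941402093495584711131262420303221605035236932910905282302132092928
Sum of its 101 digits: 396.

396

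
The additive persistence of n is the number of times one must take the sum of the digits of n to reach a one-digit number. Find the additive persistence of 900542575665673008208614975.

900542575665673008208614975 → 120 → 3 (2 steps)

2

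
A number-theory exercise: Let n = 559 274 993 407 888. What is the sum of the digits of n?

88

5+5+9+2+7+4+9+9+3+4+0+7+8+8+8 = 88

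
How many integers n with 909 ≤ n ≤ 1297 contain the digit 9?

146

The integers in [909, 1297] that contain the digit 9: 909, 910, 911, 912, 913, 914, …, 1296, 1297.
146 qualify.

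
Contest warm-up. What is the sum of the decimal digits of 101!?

101! = 9425947759838359420851623124482936749562312794702543768327889353416977599316221476503087861591808346911623490003549599583369706302603264000000000000000000000000
Sum of its 160 digits: 639.

639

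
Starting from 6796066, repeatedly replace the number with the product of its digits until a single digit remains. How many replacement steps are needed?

1

6796066 → 0 (1 step)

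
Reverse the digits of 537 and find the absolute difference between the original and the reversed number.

198

Reverse of 537 is 735.
|537 − 735| = 198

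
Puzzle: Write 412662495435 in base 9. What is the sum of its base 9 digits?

35

412662495435 in base 9 is 1413134253206.
Digit sum: 1+4+1+3+1+3+4+2+5+3+2+0+6 = 35.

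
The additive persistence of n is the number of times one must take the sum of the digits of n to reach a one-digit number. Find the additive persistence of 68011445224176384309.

68011445224176384309 → 78 → 15 → 6 (3 steps)

3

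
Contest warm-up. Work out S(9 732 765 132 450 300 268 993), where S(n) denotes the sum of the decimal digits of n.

9+7+3+2+7+6+5+1+3+2+4+5+0+3+0+0+2+6+8+9+9+3 = 94

94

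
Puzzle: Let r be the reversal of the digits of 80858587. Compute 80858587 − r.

Reverse of 80858587 is 78585808.
80858587 − 78585808 = 2272779

2272779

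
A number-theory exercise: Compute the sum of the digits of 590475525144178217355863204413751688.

5+9+0+4+7+5+5+2+5+1+4+4+1+7+8+2+1+7+3+5+5+8+6+3+2+0+4+4+1+3+7+5+1+6+8+8 = 156

156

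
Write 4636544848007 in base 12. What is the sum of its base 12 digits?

4636544848007 in base 12 is 62A7155A3B1B.
Digit sum: 6+2+10+7+1+5+5+10+3+11+1+11 = 72.

72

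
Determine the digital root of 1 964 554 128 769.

4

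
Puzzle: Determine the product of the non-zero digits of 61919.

486

6×1×9×1×9 = 486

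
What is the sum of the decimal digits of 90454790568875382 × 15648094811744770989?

189

90454790568875382 × 15648094811744770989 = 1415445138998278707011611992869892798
Sum of its 37 digits: 189.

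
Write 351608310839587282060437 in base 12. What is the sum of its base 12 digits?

351608310839587282060437 in base 12 is 77869332562A1B11326A99.
Digit sum: 7+7+8+6+9+3+3+2+5+6+2+10+1+11+1+1+3+2+6+10+9+9 = 121.

121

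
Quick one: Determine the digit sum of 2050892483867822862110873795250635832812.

176

2+0+5+0+8+9+2+4+8+3+8+6+7+8+2+2+8+6+2+1+1+0+8+7+3+7+9+5+2+5+0+6+3+5+8+3+2+8+1+2 = 176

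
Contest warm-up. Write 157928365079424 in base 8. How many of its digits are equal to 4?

1

157928365079424 in base 8 is 4372122006335600.
The digit 4 appears 1 time.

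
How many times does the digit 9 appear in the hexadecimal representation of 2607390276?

3

2607390276 in base 16 is 9B699E44.
The digit 9 appears 3 times.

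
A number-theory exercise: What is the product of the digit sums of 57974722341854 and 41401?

S(57974722341854) = 5+7+9+7+4+7+2+2+3+4+1+8+5+4 = 68.
S(41401) = 4+1+4+0+1 = 10.
68 · 10 = 680.

680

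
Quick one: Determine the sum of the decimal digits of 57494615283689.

77

5+7+4+9+4+6+1+5+2+8+3+6+8+9 = 77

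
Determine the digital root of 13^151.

4

The digital root of n equals n mod 9 (or 9 when 9 | n), so we need 13^151 mod 9.
13^151 ≡ 4 (mod 9), so the digital root is 4.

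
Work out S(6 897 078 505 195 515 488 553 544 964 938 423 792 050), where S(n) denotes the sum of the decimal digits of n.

198

6+8+9+7+0+7+8+5+0+5+1+9+5+5+1+5+4+8+8+5+5+3+5+4+4+9+6+4+9+3+8+4+2+3+7+9+2+0+5+0 = 198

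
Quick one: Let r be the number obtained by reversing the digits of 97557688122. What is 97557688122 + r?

119746363701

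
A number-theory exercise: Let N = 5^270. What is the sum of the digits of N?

5^270 = 527109897161526161217428702563500950385498069118425377503888151255407214548487979612518768522478529453158404171517923803527532894704098308938781968814579759197158637107349932193756103515625
Sum of its 189 digits: 874.

874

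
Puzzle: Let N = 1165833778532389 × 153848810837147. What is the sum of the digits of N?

1165833778532389 × 153848810837147 = 179362140460985844304143854183
Sum of its 30 digits: 125.

125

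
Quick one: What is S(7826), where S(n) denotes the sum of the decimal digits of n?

23

7+8+2+6 = 23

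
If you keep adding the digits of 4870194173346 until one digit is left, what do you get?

3

4+8+7+0+1+9+4+1+7+3+3+4+6 = 57
5+7 = 12
1+2 = 3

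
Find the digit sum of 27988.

2+7+9+8+8 = 34

34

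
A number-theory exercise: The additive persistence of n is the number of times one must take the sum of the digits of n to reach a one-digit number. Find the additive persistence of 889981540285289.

3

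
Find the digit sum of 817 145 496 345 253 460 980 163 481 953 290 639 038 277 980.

207

8+1+7+1+4+5+4+9+6+3+4+5+2+5+3+4+6+0+9+8+0+1+6+3+4+8+1+9+5+3+2+9+0+6+3+9+0+3+8+2+7+7+9+8+0 = 207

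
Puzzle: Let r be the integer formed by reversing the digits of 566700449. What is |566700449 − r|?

Reverse of 566700449 is 944007665.
|566700449 − 944007665| = 377307216

377307216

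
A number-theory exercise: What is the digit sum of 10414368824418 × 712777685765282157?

10414368824418 × 712777685765282157 = 7423129709374764150074161309626
Sum of its 31 digits: 126.

126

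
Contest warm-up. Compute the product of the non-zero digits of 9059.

405

9×5×9 = 405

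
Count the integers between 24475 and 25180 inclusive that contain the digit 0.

The integers in [24475, 25180] that contain the digit 0: 24480, 24490, 24500, 24501, 24502, 24503, …, 25170, 25180.
215 qualify.

215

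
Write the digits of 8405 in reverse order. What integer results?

Reversing 8405 gives 5048.

5048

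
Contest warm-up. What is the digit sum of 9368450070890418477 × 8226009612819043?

9368450070890418477 × 8226009612819043 = 77064960340359827241916701944657511
Sum of its 35 digits: 153.

153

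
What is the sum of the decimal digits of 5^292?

1039

5^292 = 1256727927116217997592517620476486564601655171199859088668556573999898945208759259253785058313556979782958994320673760899370987164268728039118723794971894643776794998901724653705969103612005710601806640625
Sum of its 205 digits: 1039.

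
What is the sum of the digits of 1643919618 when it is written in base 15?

54

1643919618 in base 15 is 994C7463.
Digit sum: 9+9+4+12+7+4+6+3 = 54.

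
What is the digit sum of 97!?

97! = 96192759682482119853328425949563698712343813919172976158104477319333745612481875498805879175589072651261284189679678167647067832320000000000000000000000
Sum of its 152 digits: 648.

648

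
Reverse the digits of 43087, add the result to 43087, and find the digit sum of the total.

8

Reversal of 43087 is 78034; 43087 + 78034 = 121121.
Digit sum of 121121: 1+2+1+1+2+1 = 8.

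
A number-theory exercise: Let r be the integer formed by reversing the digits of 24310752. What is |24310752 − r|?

Reverse of 24310752 is 25701342.
|24310752 − 25701342| = 1390590

1390590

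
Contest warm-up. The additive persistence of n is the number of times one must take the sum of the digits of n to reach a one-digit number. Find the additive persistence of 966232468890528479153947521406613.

3

966232468890528479153947521406613 → 155 → 11 → 2 (3 steps)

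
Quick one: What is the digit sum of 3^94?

3^94 = 706965049015104706497203195837614914543357369
Sum of its 45 digits: 198.

198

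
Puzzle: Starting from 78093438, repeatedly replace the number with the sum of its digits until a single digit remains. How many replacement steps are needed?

2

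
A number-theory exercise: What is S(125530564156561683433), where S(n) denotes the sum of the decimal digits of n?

1+2+5+5+3+0+5+6+4+1+5+6+5+6+1+6+8+3+4+3+3 = 82

82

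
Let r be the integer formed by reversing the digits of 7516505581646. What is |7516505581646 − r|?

1054650525489

Reverse of 7516505581646 is 6461855056157.
|7516505581646 − 6461855056157| = 1054650525489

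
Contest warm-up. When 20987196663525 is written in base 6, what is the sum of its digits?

40

20987196663525 in base 6 is 112345215100420153.
Digit sum: 1+1+2+3+4+5+2+1+5+1+0+0+4+2+0+1+5+3 = 40.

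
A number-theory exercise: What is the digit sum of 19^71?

19^71 = 6187364021642728024523772226172442350511162752328648864055158772181115232750071531167447419
Sum of its 91 digits: 352.

352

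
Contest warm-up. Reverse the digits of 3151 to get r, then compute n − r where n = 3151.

1638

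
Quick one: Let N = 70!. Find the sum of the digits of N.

459

70! = 11978571669969891796072783721689098736458938142546425857555362864628009582789845319680000000000000000
Sum of its 101 digits: 459.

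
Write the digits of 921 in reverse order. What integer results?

129

Reversing 921 gives 129.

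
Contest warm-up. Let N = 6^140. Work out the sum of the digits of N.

486

6^140 = 8733233131762103459660808345247639315496960772046833382089277314153013432419984814172138299868821906129944576
Sum of its 109 digits: 486.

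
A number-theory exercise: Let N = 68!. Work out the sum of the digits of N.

342

68! = 2480035542436830599600990418569171581047399201355367672371710738018221445712183296000000000000000
Sum of its 97 digits: 342.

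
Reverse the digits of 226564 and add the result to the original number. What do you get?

692186

Reverse of 226564 is 465622.
226564 + 465622 = 692186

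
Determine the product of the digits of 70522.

7×0×5×2×2 = 0

0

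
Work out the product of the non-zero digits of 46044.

4×6×4×4 = 384

384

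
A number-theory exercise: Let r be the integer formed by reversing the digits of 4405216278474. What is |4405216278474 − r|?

Reverse of 4405216278474 is 4748726125044.
|4405216278474 − 4748726125044| = 343509846570

343509846570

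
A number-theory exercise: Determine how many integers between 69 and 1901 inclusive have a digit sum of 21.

The integers in [69, 1901] that have a digit sum of 21: 399, 489, 498, 579, 588, 597, …, 1884, 1893.
56 qualify.

56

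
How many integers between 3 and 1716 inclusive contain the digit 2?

486

The integers in [3, 1716] that contain the digit 2: 12, 20, 21, 22, 23, 24, …, 1702, 1712.
486 qualify.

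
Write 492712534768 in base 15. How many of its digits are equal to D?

492712534768 in base 15 is CC3AE842CD.
The digit D appears 1 time.

1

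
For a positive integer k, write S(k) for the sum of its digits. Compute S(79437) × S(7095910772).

1410

S(79437) = 7+9+4+3+7 = 30.
S(7095910772) = 7+0+9+5+9+1+0+7+7+2 = 47.
30 · 47 = 1410.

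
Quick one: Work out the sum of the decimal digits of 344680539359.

3+4+4+6+8+0+5+3+9+3+5+9 = 59

59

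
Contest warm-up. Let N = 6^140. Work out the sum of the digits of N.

486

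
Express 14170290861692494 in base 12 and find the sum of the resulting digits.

78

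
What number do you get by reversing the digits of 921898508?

805898129

Reversing 921898508 gives 805898129.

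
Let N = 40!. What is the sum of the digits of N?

40! = 815915283247897734345611269596115894272000000000
Sum of its 48 digits: 189.

189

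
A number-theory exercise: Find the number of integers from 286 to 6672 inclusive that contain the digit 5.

The integers in [286, 6672] that contain the digit 5: 295, 305, 315, 325, 335, 345, …, 6659, 6665.
2510 qualify.

2510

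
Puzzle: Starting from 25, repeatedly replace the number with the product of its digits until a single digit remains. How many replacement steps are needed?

25 → 10 → 0 (2 steps)

2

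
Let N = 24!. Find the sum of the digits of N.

81

24! = 620448401733239439360000
Sum of its 24 digits: 81.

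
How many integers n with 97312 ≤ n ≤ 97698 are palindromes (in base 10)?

The integers in [97312, 97698] that are palindromes (in base 10): 97379, 97479, 97579, 97679.
4 qualify.

4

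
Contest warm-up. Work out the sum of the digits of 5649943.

40

5+6+4+9+9+4+3 = 40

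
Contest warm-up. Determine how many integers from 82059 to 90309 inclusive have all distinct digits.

The integers in [82059, 90309] that have all distinct digits: 82059, 82061, 82063, 82064, 82065, 82067, …, 90286, 90287.
2413 qualify.

2413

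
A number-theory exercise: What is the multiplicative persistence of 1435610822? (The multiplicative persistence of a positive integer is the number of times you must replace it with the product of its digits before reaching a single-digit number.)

1435610822 → 0 (1 step)

1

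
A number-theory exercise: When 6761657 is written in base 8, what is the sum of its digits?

6761657 in base 8 is 31626271.
Digit sum: 3+1+6+2+6+2+7+1 = 28.

28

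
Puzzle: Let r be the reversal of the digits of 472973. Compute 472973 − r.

93699

Reverse of 472973 is 379274.
472973 − 379274 = 93699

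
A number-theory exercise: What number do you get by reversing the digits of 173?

371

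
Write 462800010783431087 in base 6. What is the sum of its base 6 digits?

462800010783431087 in base 6 is 33032525245513013552355.
Digit sum: 3+3+0+3+2+5+2+5+2+4+5+5+1+3+0+1+3+5+5+2+3+5+5 = 72.

72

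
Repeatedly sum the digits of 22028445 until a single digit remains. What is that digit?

9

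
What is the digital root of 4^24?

1

The digital root of n equals n mod 9 (or 9 when 9 | n), so we need 4^24 mod 9.
4^24 ≡ 1 (mod 9), so the digital root is 1.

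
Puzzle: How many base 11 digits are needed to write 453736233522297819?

17

453736233522297819 in base 11 is 99691390008147A85, which has 17 digits.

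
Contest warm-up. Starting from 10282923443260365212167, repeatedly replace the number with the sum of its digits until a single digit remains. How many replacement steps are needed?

10282923443260365212167 → 79 → 16 → 7 (3 steps)

3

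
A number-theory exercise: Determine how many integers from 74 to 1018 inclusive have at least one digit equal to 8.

266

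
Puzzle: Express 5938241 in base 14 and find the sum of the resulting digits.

5938241 in base 14 is B08121.
Digit sum: 11+0+8+1+2+1 = 23.

23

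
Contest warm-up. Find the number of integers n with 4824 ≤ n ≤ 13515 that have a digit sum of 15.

The integers in [4824, 13515] that have a digit sum of 15: 4830, 4902, 4911, 4920, 5019, 5028, …, 13506, 13515.
500 qualify.

500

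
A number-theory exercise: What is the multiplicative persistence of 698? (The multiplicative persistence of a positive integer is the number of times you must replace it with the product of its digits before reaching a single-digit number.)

3

698 → 432 → 24 → 8 (3 steps)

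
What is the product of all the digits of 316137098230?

3×1×6×1×3×7×0×9×8×2×3×0 = 0

0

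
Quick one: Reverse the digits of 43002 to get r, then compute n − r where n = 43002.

Reverse of 43002 is 20034.
43002 − 20034 = 22968

22968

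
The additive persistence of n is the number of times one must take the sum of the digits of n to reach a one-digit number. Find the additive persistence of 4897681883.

2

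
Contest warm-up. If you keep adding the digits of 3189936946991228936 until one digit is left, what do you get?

8

3+1+8+9+9+3+6+9+4+6+9+9+1+2+2+8+9+3+6 = 107
1+0+7 = 8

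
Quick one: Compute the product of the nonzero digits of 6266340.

6×2×6×6×3×4 = 5184

5184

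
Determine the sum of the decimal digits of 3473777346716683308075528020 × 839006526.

177

3473777346716683308075528020 × 839006526 = 2914521863766261968550636509675858520
Sum of its 37 digits: 177.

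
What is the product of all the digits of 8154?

8×1×5×4 = 160

160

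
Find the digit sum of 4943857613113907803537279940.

4+9+4+3+8+5+7+6+1+3+1+1+3+9+0+7+8+0+3+5+3+7+2+7+9+9+4+0 = 128

128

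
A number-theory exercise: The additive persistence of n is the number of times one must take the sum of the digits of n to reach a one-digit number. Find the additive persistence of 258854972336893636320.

258854972336893636320 → 102 → 3 (2 steps)

2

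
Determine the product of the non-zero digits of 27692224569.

6531840

2×7×6×9×2×2×2×4×5×6×9 = 6531840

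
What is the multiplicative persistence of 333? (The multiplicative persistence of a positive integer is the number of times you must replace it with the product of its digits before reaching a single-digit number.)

3

333 → 27 → 14 → 4 (3 steps)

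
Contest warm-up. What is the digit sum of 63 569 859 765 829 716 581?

116

6+3+5+6+9+8+5+9+7+6+5+8+2+9+7+1+6+5+8+1 = 116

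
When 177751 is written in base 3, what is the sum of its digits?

7

177751 in base 3 is 100000211101.
Digit sum: 1+0+0+0+0+0+2+1+1+1+0+1 = 7.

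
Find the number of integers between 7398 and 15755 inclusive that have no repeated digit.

The integers in [7398, 15755] that have no repeated digit: 7398, 7401, 7402, 7403, 7405, 7406, …, 15748, 15749.
2867 qualify.

2867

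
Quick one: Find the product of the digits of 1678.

1×6×7×8 = 336

336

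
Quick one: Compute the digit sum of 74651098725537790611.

93

7+4+6+5+1+0+9+8+7+2+5+5+3+7+7+9+0+6+1+1 = 93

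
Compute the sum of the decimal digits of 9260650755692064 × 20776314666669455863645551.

9260650755692064 × 20776314666669455863645551 = 192402194118388609212582279223358999607264
Sum of its 42 digits: 189.

189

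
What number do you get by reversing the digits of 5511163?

3611155

Reversing 5511163 gives 3611155.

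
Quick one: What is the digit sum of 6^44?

6^44 = 17324272922341479351919144385642496
Sum of its 35 digits: 153.

153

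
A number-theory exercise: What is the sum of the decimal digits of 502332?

15

5+0+2+3+3+2 = 15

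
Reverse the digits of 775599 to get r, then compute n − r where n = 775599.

-219978

Reverse of 775599 is 995577.
775599 − 995577 = -219978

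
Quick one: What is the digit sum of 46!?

216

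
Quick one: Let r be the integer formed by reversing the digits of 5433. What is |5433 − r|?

2088

Reverse of 5433 is 3345.
|5433 − 3345| = 2088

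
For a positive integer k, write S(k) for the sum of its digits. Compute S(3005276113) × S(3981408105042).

1260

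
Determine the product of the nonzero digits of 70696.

7×6×9×6 = 2268

2268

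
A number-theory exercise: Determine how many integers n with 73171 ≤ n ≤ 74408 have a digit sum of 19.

69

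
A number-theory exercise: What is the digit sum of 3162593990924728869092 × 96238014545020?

164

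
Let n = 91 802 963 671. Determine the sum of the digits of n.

52

9+1+8+0+2+9+6+3+6+7+1 = 52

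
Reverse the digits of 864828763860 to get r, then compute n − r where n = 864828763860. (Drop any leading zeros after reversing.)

Reverse of 864828763860 is 68367828468.
864828763860 − 68367828468 = 796460935392

796460935392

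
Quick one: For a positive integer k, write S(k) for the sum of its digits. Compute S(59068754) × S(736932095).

1936

S(59068754) = 5+9+0+6+8+7+5+4 = 44.
S(736932095) = 7+3+6+9+3+2+0+9+5 = 44.
44 · 44 = 1936.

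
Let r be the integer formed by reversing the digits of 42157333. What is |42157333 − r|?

8782209

Reverse of 42157333 is 33375124.
|42157333 − 33375124| = 8782209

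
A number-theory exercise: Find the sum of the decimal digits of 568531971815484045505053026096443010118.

147

5+6+8+5+3+1+9+7+1+8+1+5+4+8+4+0+4+5+5+0+5+0+5+3+0+2+6+0+9+6+4+4+3+0+1+0+1+1+8 = 147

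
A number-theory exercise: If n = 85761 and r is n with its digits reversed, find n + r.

102519

Reverse of 85761 is 16758.
85761 + 16758 = 102519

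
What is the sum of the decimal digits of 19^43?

235

19^43 = 9691808871033067112824380501725664483616416540730367659
Sum of its 55 digits: 235.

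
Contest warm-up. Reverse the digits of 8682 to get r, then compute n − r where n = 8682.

Reverse of 8682 is 2868.
8682 − 2868 = 5814

5814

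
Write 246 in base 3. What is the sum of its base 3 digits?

246 in base 3 is 100010.
Digit sum: 1+0+0+0+1+0 = 2.

2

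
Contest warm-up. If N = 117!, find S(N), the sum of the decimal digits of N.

738

117! = 3969937160808720895401959629498630647790406360168322301129748464310422041758630649341780708631240196854767624444057168110272995649603642560353748940315749184568295424000000000000000000000000000
Sum of its 193 digits: 738.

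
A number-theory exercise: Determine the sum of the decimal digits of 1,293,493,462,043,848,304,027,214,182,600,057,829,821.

1+2+9+3+4+9+3+4+6+2+0+4+3+8+4+8+3+0+4+0+2+7+2+1+4+1+8+2+6+0+0+0+5+7+8+2+9+8+2+1 = 152

152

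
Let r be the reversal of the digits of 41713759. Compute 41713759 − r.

Reverse of 41713759 is 95731714.
41713759 − 95731714 = -54017955

-54017955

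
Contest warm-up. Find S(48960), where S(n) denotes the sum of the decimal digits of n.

4+8+9+6+0 = 27

27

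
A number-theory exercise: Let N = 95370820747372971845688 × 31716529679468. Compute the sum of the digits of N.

95370820747372971845688 × 31716529679468 = 3024831466789277366935965410997933984
Sum of its 37 digits: 195.

195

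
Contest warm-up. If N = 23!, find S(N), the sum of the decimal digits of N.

99

23! = 25852016738884976640000
Sum of its 23 digits: 99.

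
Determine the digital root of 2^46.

7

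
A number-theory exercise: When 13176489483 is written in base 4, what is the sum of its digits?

18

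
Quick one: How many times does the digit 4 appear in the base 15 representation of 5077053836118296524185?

1

5077053836118296524185 in base 15 is 367E3C8B85019750A40.
The digit 4 appears 1 time.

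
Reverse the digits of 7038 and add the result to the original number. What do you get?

Reverse of 7038 is 8307.
7038 + 8307 = 15345

15345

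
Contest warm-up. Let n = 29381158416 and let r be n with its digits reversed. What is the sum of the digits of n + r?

60

Reversal of 29381158416 is 61485118392; 29381158416 + 61485118392 = 90866276808.
Digit sum of 90866276808: 9+0+8+6+6+2+7+6+8+0+8 = 60.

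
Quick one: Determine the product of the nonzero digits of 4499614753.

4×4×9×9×6×1×4×7×5×3 = 3265920

3265920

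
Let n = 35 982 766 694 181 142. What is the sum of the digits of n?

82

3+5+9+8+2+7+6+6+6+9+4+1+8+1+1+4+2 = 82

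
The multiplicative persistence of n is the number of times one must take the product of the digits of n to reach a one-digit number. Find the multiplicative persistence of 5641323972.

5641323972 → 272160 → 0 (2 steps)

2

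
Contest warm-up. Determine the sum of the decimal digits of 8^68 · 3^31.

8^68 · 3^31 = 15881006070645345022050991645583120088353334177112904166731396393571452977152
Sum of its 77 digits: 306.

306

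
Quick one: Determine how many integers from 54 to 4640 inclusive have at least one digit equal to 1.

The integers in [54, 4640] that have at least one digit equal to 1: 61, 71, 81, 91, 100, 101, …, 4621, 4631.
2006 qualify.

2006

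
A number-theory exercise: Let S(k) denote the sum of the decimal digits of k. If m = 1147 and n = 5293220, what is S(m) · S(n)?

S(1147) = 1+1+4+7 = 13.
S(5293220) = 5+2+9+3+2+2+0 = 23.
13 · 23 = 299.

299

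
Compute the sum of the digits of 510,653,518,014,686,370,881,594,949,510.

5+1+0+6+5+3+5+1+8+0+1+4+6+8+6+3+7+0+8+8+1+5+9+4+9+4+9+5+1+0 = 132

132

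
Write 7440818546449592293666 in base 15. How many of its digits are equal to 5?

1

7440818546449592293666 in base 15 is 507C447B2248ECB90B1.
The digit 5 appears 1 time.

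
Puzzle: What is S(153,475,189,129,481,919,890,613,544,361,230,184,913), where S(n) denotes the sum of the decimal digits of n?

1+5+3+4+7+5+1+8+9+1+2+9+4+8+1+9+1+9+8+9+0+6+1+3+5+4+4+3+6+1+2+3+0+1+8+4+9+1+3 = 168

168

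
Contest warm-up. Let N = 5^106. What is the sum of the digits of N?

5^106 = 123259516440783094595582588325435348386438505485784844495356082916259765625
Sum of its 75 digits: 364.

364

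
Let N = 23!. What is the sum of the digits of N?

23! = 25852016738884976640000
Sum of its 23 digits: 99.

99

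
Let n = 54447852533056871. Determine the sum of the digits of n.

77

5+4+4+4+7+8+5+2+5+3+3+0+5+6+8+7+1 = 77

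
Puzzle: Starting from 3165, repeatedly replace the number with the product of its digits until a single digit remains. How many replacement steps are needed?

2

3165 → 90 → 0 (2 steps)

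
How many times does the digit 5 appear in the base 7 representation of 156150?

156150 in base 7 is 1220151.
The digit 5 appears 1 time.

1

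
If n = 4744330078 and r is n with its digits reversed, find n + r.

Reverse of 4744330078 is 8700334474.
4744330078 + 8700334474 = 13444664552

13444664552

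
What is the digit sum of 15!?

45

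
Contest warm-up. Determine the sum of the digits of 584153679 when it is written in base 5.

27

584153679 in base 5 is 2144020404204.
Digit sum: 2+1+4+4+0+2+0+4+0+4+2+0+4 = 27.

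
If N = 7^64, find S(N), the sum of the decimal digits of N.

7^64 = 1219760487635835700138573862562971820755615294131238401
Sum of its 55 digits: 232.

232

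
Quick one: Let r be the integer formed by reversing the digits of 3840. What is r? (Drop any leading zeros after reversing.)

483

Reversing 3840 gives 483.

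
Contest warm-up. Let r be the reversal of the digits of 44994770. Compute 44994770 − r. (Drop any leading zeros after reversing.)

37244826

Reverse of 44994770 is 7749944.
44994770 − 7749944 = 37244826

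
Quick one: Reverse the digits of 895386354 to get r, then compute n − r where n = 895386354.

Reverse of 895386354 is 453683598.
895386354 − 453683598 = 441702756

441702756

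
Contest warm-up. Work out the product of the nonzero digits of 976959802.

2449440

9×7×6×9×5×9×8×2 = 2449440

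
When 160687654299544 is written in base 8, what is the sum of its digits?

160687654299544 in base 8 is 4442240243363630.
Digit sum: 4+4+4+2+2+4+0+2+4+3+3+6+3+6+3+0 = 50.

50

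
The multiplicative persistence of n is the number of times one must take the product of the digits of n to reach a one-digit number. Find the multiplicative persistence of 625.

625 → 60 → 0 (2 steps)

2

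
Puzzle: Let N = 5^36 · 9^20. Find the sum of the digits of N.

180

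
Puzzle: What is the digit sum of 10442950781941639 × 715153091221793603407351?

211

10442950781941639 × 715153091221793603407351 = 7468308533182609796588598893510025588289
Sum of its 40 digits: 211.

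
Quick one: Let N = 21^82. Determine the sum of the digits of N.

21^82 = 2642300264148945289240992304574336869420421935845855344558683504505345978788044868592806340116040114082610041
Sum of its 109 digits: 459.

459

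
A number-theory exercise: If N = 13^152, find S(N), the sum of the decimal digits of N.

13^152 = 20863614549707811298598259758409600962555327996258211326302993455270917445196728988080935763451919556070426633961978340864536712607570186265134993454007978331970820202081
Sum of its 170 digits: 781.

781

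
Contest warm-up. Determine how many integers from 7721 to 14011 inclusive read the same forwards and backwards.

63

The integers in [7721, 14011] that read the same forwards and backwards: 7777, 7887, 7997, 8008, 8118, 8228, …, 13831, 13931.
63 qualify.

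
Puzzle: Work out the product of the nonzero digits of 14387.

672

1×4×3×8×7 = 672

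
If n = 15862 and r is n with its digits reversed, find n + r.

42713

Reverse of 15862 is 26851.
15862 + 26851 = 42713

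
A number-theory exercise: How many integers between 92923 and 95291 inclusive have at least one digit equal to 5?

851

The integers in [92923, 95291] that have at least one digit equal to 5: 92925, 92935, 92945, 92950, 92951, 92952, …, 95290, 95291.
851 qualify.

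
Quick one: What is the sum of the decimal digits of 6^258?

6^258 = 579458848406240214434223500888782946339168885292102639115348573677513995855323853219311343131022416265808170283823081861298536241983590416859000164507157759658643367825772134212782055832193117628399616
Sum of its 201 digits: 882.

882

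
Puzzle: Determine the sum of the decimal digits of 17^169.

962

17^169 = 8828109532664407841682153792015409805225012909052307005710083663493086174982897818306189355592915478884253950185433519637417960833536397745415820383148639462586482958947194097848157461204010684987521726398097
Sum of its 208 digits: 962.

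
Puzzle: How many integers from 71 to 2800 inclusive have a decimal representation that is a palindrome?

111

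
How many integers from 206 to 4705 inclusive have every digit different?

2424

The integers in [206, 4705] that have every digit different: 206, 207, 208, 209, 210, 213, …, 4703, 4705.
2424 qualify.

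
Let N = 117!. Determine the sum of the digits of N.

738

117! = 3969937160808720895401959629498630647790406360168322301129748464310422041758630649341780708631240196854767624444057168110272995649603642560353748940315749184568295424000000000000000000000000000
Sum of its 193 digits: 738.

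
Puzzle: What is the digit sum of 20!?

20! = 2432902008176640000
Sum of its 19 digits: 54.

54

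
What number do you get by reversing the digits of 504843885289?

982588348405

Reversing 504843885289 gives 982588348405.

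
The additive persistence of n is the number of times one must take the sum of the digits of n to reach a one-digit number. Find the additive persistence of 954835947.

2

954835947 → 54 → 9 (2 steps)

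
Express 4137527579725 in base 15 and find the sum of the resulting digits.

99

4137527579725 in base 15 is 7295EAECA6A.
Digit sum: 7+2+9+5+14+10+14+12+10+6+10 = 99.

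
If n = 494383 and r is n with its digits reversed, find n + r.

877877

Reverse of 494383 is 383494.
494383 + 383494 = 877877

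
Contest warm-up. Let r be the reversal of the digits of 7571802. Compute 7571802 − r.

5490045

Reverse of 7571802 is 2081757.
7571802 − 2081757 = 5490045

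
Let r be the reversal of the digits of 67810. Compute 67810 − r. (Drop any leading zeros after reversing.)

65934

Reverse of 67810 is 1876.
67810 − 1876 = 65934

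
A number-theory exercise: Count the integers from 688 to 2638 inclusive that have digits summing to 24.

The integers in [688, 2638] that have digits summing to 24: 699, 789, 798, 879, 888, 897, …, 2589, 2598.
28 qualify.

28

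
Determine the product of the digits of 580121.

0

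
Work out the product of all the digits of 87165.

1680

8×7×1×6×5 = 1680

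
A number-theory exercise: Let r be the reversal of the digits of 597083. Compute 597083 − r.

216288

Reverse of 597083 is 380795.
597083 − 380795 = 216288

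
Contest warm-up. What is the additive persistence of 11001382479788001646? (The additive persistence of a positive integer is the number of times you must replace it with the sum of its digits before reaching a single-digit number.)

11001382479788001646 → 76 → 13 → 4 (3 steps)

3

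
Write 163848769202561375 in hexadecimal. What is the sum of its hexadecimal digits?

80

163848769202561375 in base 16 is 2461B966534215F.
Digit sum: 2+4+6+1+11+9+6+6+5+3+4+2+1+5+15 = 80.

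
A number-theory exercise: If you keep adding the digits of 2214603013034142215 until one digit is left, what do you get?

2+2+1+4+6+0+3+0+1+3+0+3+4+1+4+2+2+1+5 = 44
4+4 = 8

8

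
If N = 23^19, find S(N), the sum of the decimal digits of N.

23^19 = 74615470927590710561908487
Sum of its 26 digits: 122.

122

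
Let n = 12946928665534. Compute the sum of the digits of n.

70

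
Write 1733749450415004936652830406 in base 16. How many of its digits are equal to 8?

1733749450415004936652830406 in base 16 is 59A1FBA08C63D260221B6C6.
The digit 8 appears 1 time.

1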